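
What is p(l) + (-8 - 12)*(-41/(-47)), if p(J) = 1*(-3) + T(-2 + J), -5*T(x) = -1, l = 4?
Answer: -4758/235 ≈ -20.247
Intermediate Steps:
T(x) = ⅕ (T(x) = -⅕*(-1) = ⅕)
p(J) = -14/5 (p(J) = 1*(-3) + ⅕ = -3 + ⅕ = -14/5)
p(l) + (-8 - 12)*(-41/(-47)) = -14/5 + (-8 - 12)*(-41/(-47)) = -14/5 - (-820)*(-1)/47 = -14/5 - 20*41/47 = -14/5 - 820/47 = -4758/235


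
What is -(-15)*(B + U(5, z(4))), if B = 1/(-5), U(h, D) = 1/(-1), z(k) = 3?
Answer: -18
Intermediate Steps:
U(h, D) = -1
B = -1/5 ≈ -0.20000
-(-15)*(B + U(5, z(4))) = -(-15)*(-1/5 - 1) = -(-15)*(-6)/5 = -5*18/5 = -18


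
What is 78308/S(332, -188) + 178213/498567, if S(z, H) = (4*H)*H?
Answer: 16059206431/17621352048 ≈ 0.91135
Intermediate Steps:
S(z, H) = 4*H²
78308/S(332, -188) + 178213/498567 = 78308/((4*(-188)²)) + 178213/498567 = 78308/((4*35344)) + 178213*(1/498567) = 78308/141376 + 178213/498567 = 78308*(1/141376) + 178213/498567 = 19577/35344 + 178213/498567 = 16059206431/17621352048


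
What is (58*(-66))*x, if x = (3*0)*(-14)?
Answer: 0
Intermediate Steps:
x = 0 (x = 0*(-14) = 0)
(58*(-66))*x = (58*(-66))*0 = -3828*0 = 0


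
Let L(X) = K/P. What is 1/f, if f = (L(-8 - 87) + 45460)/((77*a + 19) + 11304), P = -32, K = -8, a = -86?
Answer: 18804/181841 ≈ 0.10341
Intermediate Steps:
L(X) = ¼ (L(X) = -8/(-32) = -8*(-1/32) = ¼)
f = 181841/18804 (f = (¼ + 45460)/((77*(-86) + 19) + 11304) = 181841/(4*((-6622 + 19) + 11304)) = 181841/(4*(-6603 + 11304)) = (181841/4)/4701 = (181841/4)*(1/4701) = 181841/18804 ≈ 9.6703)
1/f = 1/(181841/18804) = 18804/181841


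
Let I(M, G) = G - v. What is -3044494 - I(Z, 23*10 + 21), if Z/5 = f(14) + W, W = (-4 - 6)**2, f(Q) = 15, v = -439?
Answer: -3045184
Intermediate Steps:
W = 100 (W = (-10)**2 = 100)
Z = 575 (Z = 5*(15 + 100) = 5*115 = 575)
I(M, G) = 439 + G (I(M, G) = G - 1*(-439) = G + 439 = 439 + G)
-3044494 - I(Z, 23*10 + 21) = -3044494 - (439 + (23*10 + 21)) = -3044494 - (439 + (230 + 21)) = -3044494 - (439 + 251) = -3044494 - 1*690 = -3044494 - 690 = -3045184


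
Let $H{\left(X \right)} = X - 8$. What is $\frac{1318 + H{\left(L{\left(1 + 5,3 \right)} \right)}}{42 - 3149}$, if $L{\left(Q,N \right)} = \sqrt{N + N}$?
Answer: $- \frac{1310}{3107} - \frac{\sqrt{6}}{3107} \approx -0.42242$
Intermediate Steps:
$L{\left(Q,N \right)} = \sqrt{2} \sqrt{N}$ ($L{\left(Q,N \right)} = \sqrt{2 N} = \sqrt{2} \sqrt{N}$)
$H{\left(X \right)} = -8 + X$
$\frac{1318 + H{\left(L{\left(1 + 5,3 \right)} \right)}}{42 - 3149} = \frac{1318 - \left(8 - \sqrt{2} \sqrt{3}\right)}{42 - 3149} = \frac{1318 - \left(8 - \sqrt{6}\right)}{-3107} = \left(1310 + \sqrt{6}\right) \left(- \frac{1}{3107}\right) = - \frac{1310}{3107} - \frac{\sqrt{6}}{3107}$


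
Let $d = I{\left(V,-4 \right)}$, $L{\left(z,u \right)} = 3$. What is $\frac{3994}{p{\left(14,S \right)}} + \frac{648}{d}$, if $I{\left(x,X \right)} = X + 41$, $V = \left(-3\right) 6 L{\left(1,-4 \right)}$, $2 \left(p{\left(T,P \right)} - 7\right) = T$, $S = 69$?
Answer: $\frac{78425}{259} \approx 302.8$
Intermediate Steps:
$p{\left(T,P \right)} = 7 + \frac{T}{2}$
$V = -54$ ($V = \left(-3\right) 6 \cdot 3 = \left(-18\right) 3 = -54$)
$I{\left(x,X \right)} = 41 + X$
$d = 37$ ($d = 41 - 4 = 37$)
$\frac{3994}{p{\left(14,S \right)}} + \frac{648}{d} = \frac{3994}{7 + \frac{1}{2} \cdot 14} + \frac{648}{37} = \frac{3994}{7 + 7} + 648 \cdot \frac{1}{37} = \frac{3994}{14} + \frac{648}{37} = 3994 \cdot \frac{1}{14} + \frac{648}{37} = \frac{1997}{7} + \frac{648}{37} = \frac{78425}{259}$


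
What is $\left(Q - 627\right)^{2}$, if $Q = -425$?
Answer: $1106704$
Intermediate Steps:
$\left(Q - 627\right)^{2} = \left(-425 - 627\right)^{2} = \left(-1052\right)^{2} = 1106704$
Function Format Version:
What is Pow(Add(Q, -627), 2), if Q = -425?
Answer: 1106704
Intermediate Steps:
Pow(Add(Q, -627), 2) = Pow(Add(-425, -627), 2) = Pow(-1052, 2) = 1106704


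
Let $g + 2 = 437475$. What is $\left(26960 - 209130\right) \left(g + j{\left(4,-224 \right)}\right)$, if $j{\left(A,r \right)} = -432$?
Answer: $-79615758970$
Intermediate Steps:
$g = 437473$ ($g = -2 + 437475 = 437473$)
$\left(26960 - 209130\right) \left(g + j{\left(4,-224 \right)}\right) = \left(26960 - 209130\right) \left(437473 - 432\right) = \left(-182170\right) 437041 = -79615758970$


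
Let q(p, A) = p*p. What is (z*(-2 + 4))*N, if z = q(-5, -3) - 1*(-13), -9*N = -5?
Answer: 380/9 ≈ 42.222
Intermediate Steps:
q(p, A) = p**2
N = 5/9 (N = -1/9*(-5) = 5/9 ≈ 0.55556)
z = 38 (z = (-5)**2 - 1*(-13) = 25 + 13 = 38)
(z*(-2 + 4))*N = (38*(-2 + 4))*(5/9) = (38*2)*(5/9) = 76*(5/9) = 380/9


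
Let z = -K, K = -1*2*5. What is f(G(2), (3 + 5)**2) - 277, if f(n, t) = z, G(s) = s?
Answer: -267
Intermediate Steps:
K = -10 (K = -2*5 = -10)
z = 10 (z = -1*(-10) = 10)
f(n, t) = 10
f(G(2), (3 + 5)**2) - 277 = 10 - 277 = -267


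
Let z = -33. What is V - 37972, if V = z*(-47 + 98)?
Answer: -39655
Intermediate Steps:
V = -1683 (V = -33*(-47 + 98) = -33*51 = -1683)
V - 37972 = -1683 - 37972 = -39655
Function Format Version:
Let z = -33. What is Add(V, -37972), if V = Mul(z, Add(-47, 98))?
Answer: -39655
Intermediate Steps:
V = -1683 (V = Mul(-33, Add(-47, 98)) = Mul(-33, 51) = -1683)
Add(V, -37972) = Add(-1683, -37972) = -39655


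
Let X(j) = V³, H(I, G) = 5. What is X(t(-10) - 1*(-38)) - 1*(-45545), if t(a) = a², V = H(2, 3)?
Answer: 45670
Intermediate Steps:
V = 5
X(j) = 125 (X(j) = 5³ = 125)
X(t(-10) - 1*(-38)) - 1*(-45545) = 125 - 1*(-45545) = 125 + 45545 = 45670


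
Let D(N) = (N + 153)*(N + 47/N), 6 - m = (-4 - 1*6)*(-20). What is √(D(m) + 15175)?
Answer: √870856882/194 ≈ 152.11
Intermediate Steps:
m = -194 (m = 6 - (-4 - 1*6)*(-20) = 6 - (-4 - 6)*(-20) = 6 - (-10)*(-20) = 6 - 1*200 = 6 - 200 = -194)
D(N) = (153 + N)*(N + 47/N)
√(D(m) + 15175) = √((47 + (-194)² + 153*(-194) + 7191/(-194)) + 15175) = √((47 + 37636 - 29682 + 7191*(-1/194)) + 15175) = √((47 + 37636 - 29682 - 7191/194) + 15175) = √(1545003/194 + 15175) = √(4488953/194) = √870856882/194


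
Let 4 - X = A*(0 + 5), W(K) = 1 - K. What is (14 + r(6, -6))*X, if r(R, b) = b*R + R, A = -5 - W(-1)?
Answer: -624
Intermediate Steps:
A = -7 (A = -5 - (1 - 1*(-1)) = -5 - (1 + 1) = -5 - 1*2 = -5 - 2 = -7)
r(R, b) = R + R*b (r(R, b) = R*b + R = R + R*b)
X = 39 (X = 4 - (-7)*(0 + 5) = 4 - (-7)*5 = 4 - 1*(-35) = 4 + 35 = 39)
(14 + r(6, -6))*X = (14 + 6*(1 - 6))*39 = (14 + 6*(-5))*39 = (14 - 30)*39 = -16*39 = -624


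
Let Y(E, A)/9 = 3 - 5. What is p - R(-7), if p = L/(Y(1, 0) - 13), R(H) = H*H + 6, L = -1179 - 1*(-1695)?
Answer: -2221/31 ≈ -71.645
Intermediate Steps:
L = 516 (L = -1179 + 1695 = 516)
R(H) = 6 + H**2 (R(H) = H**2 + 6 = 6 + H**2)
Y(E, A) = -18 (Y(E, A) = 9*(3 - 5) = 9*(-2) = -18)
p = -516/31 (p = 516/(-18 - 13) = 516/(-31) = -1/31*516 = -516/31 ≈ -16.645)
p - R(-7) = -516/31 - (6 + (-7)**2) = -516/31 - (6 + 49) = -516/31 - 1*55 = -516/31 - 55 = -2221/31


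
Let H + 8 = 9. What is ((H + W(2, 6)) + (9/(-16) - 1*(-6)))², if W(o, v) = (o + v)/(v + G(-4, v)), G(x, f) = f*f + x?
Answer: 4084441/92416 ≈ 44.196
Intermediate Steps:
H = 1 (H = -8 + 9 = 1)
G(x, f) = x + f² (G(x, f) = f² + x = x + f²)
W(o, v) = (o + v)/(-4 + v + v²) (W(o, v) = (o + v)/(v + (-4 + v²)) = (o + v)/(-4 + v + v²))
((H + W(2, 6)) + (9/(-16) - 1*(-6)))² = ((1 + (2 + 6)/(-4 + 6 + 6²)) + (9/(-16) - 1*(-6)))² = ((1 + 8/(-4 + 6 + 36)) + (9*(-1/16) + 6))² = ((1 + 8/38) + (-9/16 + 6))² = ((1 + (1/38)*8) + 87/16)² = ((1 + 4/19) + 87/16)² = (23/19 + 87/16)² = (2021/304)² = 4084441/92416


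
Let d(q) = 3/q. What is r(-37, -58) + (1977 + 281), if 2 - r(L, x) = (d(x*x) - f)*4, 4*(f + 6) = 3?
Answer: 1882996/841 ≈ 2239.0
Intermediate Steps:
f = -21/4 (f = -6 + (¼)*3 = -6 + ¾ = -21/4 ≈ -5.2500)
r(L, x) = -19 - 12/x² (r(L, x) = 2 - (3/((x*x)) - 1*(-21/4))*4 = 2 - (3/(x²) + 21/4)*4 = 2 - (3/x² + 21/4)*4 = 2 - (21/4 + 3/x²)*4 = 2 - (21 + 12/x²) = 2 + (-21 - 12/x²) = -19 - 12/x²)
r(-37, -58) + (1977 + 281) = (-19 - 12/(-58)²) + (1977 + 281) = (-19 - 12*1/3364) + 2258 = (-19 - 3/841) + 2258 = -15982/841 + 2258 = 1882996/841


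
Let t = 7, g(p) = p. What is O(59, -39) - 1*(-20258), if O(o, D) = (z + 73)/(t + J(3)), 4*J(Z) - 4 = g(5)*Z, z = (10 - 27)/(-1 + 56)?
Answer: 52382922/2585 ≈ 20264.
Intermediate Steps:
z = -17/55 ≈ -0.30909
J(Z) = 1 + 5*Z/4 (J(Z) = 1 + (5*Z)/4 = 1 + 5*Z/4)
O(o, D) = 15992/2585 (O(o, D) = (-17/55 + 73)/(7 + (1 + (5/4)*3)) = 3998/(55*(7 + (1 + 15/4))) = 3998/(55*(7 + 19/4)) = 3998/(55*(47/4)) = (3998/55)*(4/47) = 15992/2585)
O(59, -39) - 1*(-20258) = 15992/2585 - 1*(-20258) = 15992/2585 + 20258 = 52382922/2585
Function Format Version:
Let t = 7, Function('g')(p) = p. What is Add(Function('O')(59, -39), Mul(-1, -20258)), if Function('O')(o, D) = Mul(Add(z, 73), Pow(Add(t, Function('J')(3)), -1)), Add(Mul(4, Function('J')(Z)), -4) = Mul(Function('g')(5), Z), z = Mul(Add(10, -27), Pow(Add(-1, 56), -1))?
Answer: Rational(52382922, 2585) ≈ 20264.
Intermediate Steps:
z = Rational(-17, 55) (z = Mul(-17, Pow(55, -1)) = Mul(-17, Rational(1, 55)) = Rational(-17, 55) ≈ -0.30909)
Function('J')(Z) = Add(1, Mul(Rational(5, 4), Z)) (Function('J')(Z) = Add(1, Mul(Rational(1, 4), Mul(5, Z))) = Add(1, Mul(Rational(5, 4), Z)))
Function('O')(o, D) = Rational(15992, 2585) (Function('O')(o, D) = Mul(Add(Rational(-17, 55), 73), Pow(Add(7, Add(1, Mul(Rational(5, 4), 3))), -1)) = Mul(Rational(3998, 55), Pow(Add(7, Add(1, Rational(15, 4))), -1)) = Mul(Rational(3998, 55), Pow(Add(7, Rational(19, 4)), -1)) = Mul(Rational(3998, 55), Pow(Rational(47, 4), -1)) = Mul(Rational(3998, 55), Rational(4, 47)) = Rational(15992, 2585))
Add(Function('O')(59, -39), Mul(-1, -20258)) = Add(Rational(15992, 2585), Mul(-1, -20258)) = Add(Rational(15992, 2585), 20258) = Rational(52382922, 2585)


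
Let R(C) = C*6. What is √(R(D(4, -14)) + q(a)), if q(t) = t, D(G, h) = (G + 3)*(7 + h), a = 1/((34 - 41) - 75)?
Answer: I*√1976938/82 ≈ 17.147*I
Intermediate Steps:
a = -1/82 (a = 1/(-7 - 75) = 1/(-82) = -1/82 ≈ -0.012195)
D(G, h) = (3 + G)*(7 + h)
R(C) = 6*C
√(R(D(4, -14)) + q(a)) = √(6*(21 + 3*(-14) + 7*4 + 4*(-14)) - 1/82) = √(6*(21 - 42 + 28 - 56) - 1/82) = √(6*(-49) - 1/82) = √(-294 - 1/82) = √(-24109/82) = I*√1976938/82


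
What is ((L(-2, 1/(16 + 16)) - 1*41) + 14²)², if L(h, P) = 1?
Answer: 24336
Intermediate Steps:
((L(-2, 1/(16 + 16)) - 1*41) + 14²)² = ((1 - 1*41) + 14²)² = ((1 - 41) + 196)² = (-40 + 196)² = 156² = 24336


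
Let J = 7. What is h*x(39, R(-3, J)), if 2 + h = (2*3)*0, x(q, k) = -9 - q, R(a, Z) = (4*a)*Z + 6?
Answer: 96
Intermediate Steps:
R(a, Z) = 6 + 4*Z*a (R(a, Z) = 4*Z*a + 6 = 6 + 4*Z*a)
h = -2 (h = -2 + (2*3)*0 = -2 + 6*0 = -2 + 0 = -2)
h*x(39, R(-3, J)) = -2*(-9 - 1*39) = -2*(-9 - 39) = -2*(-48) = 96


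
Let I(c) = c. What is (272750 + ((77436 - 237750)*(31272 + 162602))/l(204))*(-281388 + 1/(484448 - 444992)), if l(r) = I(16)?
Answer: 86255872863183073043/157824 ≈ 5.4653e+14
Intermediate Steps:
l(r) = 16
(272750 + ((77436 - 237750)*(31272 + 162602))/l(204))*(-281388 + 1/(484448 - 444992)) = (272750 + ((77436 - 237750)*(31272 + 162602))/16)*(-281388 + 1/(484448 - 444992)) = (272750 - 160314*193874*(1/16))*(-281388 + 1/39456) = (272750 - 31080716436*1/16)*(-281388 + 1/39456) = (272750 - 7770179109/4)*(-11102444927/39456) = -7769088109/4*(-11102444927/39456) = 86255872863183073043/157824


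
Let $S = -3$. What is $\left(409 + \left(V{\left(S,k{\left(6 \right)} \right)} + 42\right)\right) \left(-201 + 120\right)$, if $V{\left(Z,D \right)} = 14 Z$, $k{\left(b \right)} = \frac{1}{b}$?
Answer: $-33129$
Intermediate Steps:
$\left(409 + \left(V{\left(S,k{\left(6 \right)} \right)} + 42\right)\right) \left(-201 + 120\right) = \left(409 + \left(14 \left(-3\right) + 42\right)\right) \left(-201 + 120\right) = \left(409 + \left(-42 + 42\right)\right) \left(-81\right) = \left(409 + 0\right) \left(-81\right) = 409 \left(-81\right) = -33129$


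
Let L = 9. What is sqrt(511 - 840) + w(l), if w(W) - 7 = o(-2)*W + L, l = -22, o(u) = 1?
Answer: -6 + I*sqrt(329) ≈ -6.0 + 18.138*I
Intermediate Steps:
w(W) = 16 + W (w(W) = 7 + (1*W + 9) = 7 + (W + 9) = 7 + (9 + W) = 16 + W)
sqrt(511 - 840) + w(l) = sqrt(511 - 840) + (16 - 22) = sqrt(-329) - 6 = I*sqrt(329) - 6 = -6 + I*sqrt(329)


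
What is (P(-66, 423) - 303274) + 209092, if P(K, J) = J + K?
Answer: -93825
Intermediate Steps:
(P(-66, 423) - 303274) + 209092 = ((423 - 66) - 303274) + 209092 = (357 - 303274) + 209092 = -302917 + 209092 = -93825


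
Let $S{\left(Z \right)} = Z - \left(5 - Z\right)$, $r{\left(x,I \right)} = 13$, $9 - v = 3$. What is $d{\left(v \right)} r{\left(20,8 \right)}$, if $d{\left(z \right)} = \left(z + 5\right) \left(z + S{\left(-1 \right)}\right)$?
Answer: $-143$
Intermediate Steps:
$v = 6$ ($v = 9 - 3 = 6$)
$S{\left(Z \right)} = -5 + 2 Z$ ($S{\left(Z \right)} = Z + \left(-5 + Z\right) = -5 + 2 Z$)
$d{\left(z \right)} = \left(-7 + z\right) \left(5 + z\right)$ ($d{\left(z \right)} = \left(z + 5\right) \left(z + \left(-5 + 2 \left(-1\right)\right)\right) = \left(5 + z\right) \left(z - 7\right) = \left(5 + z\right) \left(-7 + z\right) = \left(-7 + z\right) \left(5 + z\right)$)
$d{\left(v \right)} r{\left(20,8 \right)} = \left(-35 + 6^{2} - 12\right) 13 = \left(-35 + 36 - 12\right) 13 = \left(-11\right) 13 = -143$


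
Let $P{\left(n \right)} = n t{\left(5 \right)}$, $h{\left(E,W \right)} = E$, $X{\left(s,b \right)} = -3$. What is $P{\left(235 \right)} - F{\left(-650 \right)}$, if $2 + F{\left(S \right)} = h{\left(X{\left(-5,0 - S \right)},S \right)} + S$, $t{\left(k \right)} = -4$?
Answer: $-285$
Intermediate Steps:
$F{\left(S \right)} = -5 + S$ ($F{\left(S \right)} = -2 + \left(-3 + S\right) = -5 + S$)
$P{\left(n \right)} = - 4 n$ ($P{\left(n \right)} = n \left(-4\right) = - 4 n$)
$P{\left(235 \right)} - F{\left(-650 \right)} = \left(-4\right) 235 - \left(-5 - 650\right) = -940 - -655 = -940 + 655 = -285$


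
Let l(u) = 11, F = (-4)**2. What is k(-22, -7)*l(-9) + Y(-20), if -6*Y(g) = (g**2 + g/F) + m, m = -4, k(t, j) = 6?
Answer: 5/24 ≈ 0.20833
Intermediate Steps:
F = 16
Y(g) = 2/3 - g**2/6 - g/96 (Y(g) = -((g**2 + g/16) - 4)/6 = -(-4 + g**2 + g/16)/6 = 2/3 - g**2/6 - g/96)
k(-22, -7)*l(-9) + Y(-20) = 6*11 + (2/3 - 1/6*(-20)**2 - 1/96*(-20)) = 66 + (2/3 - 1/6*400 + 5/24) = 66 + (2/3 - 200/3 + 5/24) = 66 - 1579/24 = 5/24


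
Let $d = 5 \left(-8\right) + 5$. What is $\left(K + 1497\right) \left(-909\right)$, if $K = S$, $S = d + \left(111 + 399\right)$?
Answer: $-1792548$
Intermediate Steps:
$d = -35$ ($d = -40 + 5 = -35$)
$S = 475$ ($S = -35 + \left(111 + 399\right) = -35 + 510 = 475$)
$K = 475$
$\left(K + 1497\right) \left(-909\right) = \left(475 + 1497\right) \left(-909\right) = 1972 \left(-909\right) = -1792548$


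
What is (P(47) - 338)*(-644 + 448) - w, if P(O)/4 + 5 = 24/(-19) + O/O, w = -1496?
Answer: 1365536/19 ≈ 71870.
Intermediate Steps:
P(O) = -400/19 (P(O) = -20 + 4*(24/(-19) + O/O) = -20 + 4*(24*(-1/19) + 1) = -20 + 4*(-24/19 + 1) = -20 + 4*(-5/19) = -20 - 20/19 = -400/19)
(P(47) - 338)*(-644 + 448) - w = (-400/19 - 338)*(-644 + 448) - 1*(-1496) = -6822/19*(-196) + 1496 = 1337112/19 + 1496 = 1365536/19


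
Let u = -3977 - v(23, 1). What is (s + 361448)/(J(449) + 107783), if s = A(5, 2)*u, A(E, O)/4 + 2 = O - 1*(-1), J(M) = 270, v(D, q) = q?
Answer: 345536/108053 ≈ 3.1978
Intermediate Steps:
A(E, O) = -4 + 4*O (A(E, O) = -8 + 4*(O - 1*(-1)) = -8 + 4*(O + 1) = -8 + 4*(1 + O) = -8 + (4 + 4*O) = -4 + 4*O)
u = -3978 (u = -3977 - 1*1 = -3977 - 1 = -3978)
s = -15912 (s = (-4 + 4*2)*(-3978) = (-4 + 8)*(-3978) = 4*(-3978) = -15912)
(s + 361448)/(J(449) + 107783) = (-15912 + 361448)/(270 + 107783) = 345536/108053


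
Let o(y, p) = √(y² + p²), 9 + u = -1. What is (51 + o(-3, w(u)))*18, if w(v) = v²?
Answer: 918 + 18*√10009 ≈ 2718.8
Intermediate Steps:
u = -10 (u = -9 - 1 = -10)
o(y, p) = √(p² + y²)
(51 + o(-3, w(u)))*18 = (51 + √(((-10)²)² + (-3)²))*18 = (51 + √(100² + 9))*18 = (51 + √(10000 + 9))*18 = (51 + √10009)*18 = 918 + 18*√10009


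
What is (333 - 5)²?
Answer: 107584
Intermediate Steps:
(333 - 5)² = 328² = 107584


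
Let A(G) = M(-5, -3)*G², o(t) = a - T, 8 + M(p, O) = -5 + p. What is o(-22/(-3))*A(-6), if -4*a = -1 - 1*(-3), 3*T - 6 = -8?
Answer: -108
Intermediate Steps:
T = -⅔ (T = 2 + (⅓)*(-8) = 2 - 8/3 = -⅔ ≈ -0.66667)
M(p, O) = -13 + p (M(p, O) = -8 + (-5 + p) = -13 + p)
a = -½ (a = -(-1 - 1*(-3))/4 = -(-1 + 3)/4 = -¼*2 = -½ ≈ -0.50000)
o(t) = ⅙ (o(t) = -½ - 1*(-⅔) = -½ + ⅔ = ⅙)
A(G) = -18*G² (A(G) = (-13 - 5)*G² = -18*G²)
o(-22/(-3))*A(-6) = (-18*(-6)²)/6 = (-18*36)/6 = (⅙)*(-648) = -108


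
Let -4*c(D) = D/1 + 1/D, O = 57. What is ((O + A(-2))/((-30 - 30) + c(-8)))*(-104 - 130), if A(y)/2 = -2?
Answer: 7488/35 ≈ 213.94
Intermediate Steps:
A(y) = -4 (A(y) = 2*(-2) = -4)
c(D) = -D/4 - 1/(4*D) (c(D) = -(D/1 + 1/D)/4 = -(D*1 + 1/D)/4 = -(D + 1/D)/4 = -D/4 - 1/(4*D))
((O + A(-2))/((-30 - 30) + c(-8)))*(-104 - 130) = ((57 - 4)/((-30 - 30) + (¼)*(-1 - 1*(-8)²)/(-8)))*(-104 - 130) = (53/(-60 + (¼)*(-⅛)*(-1 - 1*64)))*(-234) = (53/(-60 + (¼)*(-⅛)*(-1 - 64)))*(-234) = (53/(-60 + (¼)*(-⅛)*(-65)))*(-234) = (53/(-60 + 65/32))*(-234) = (53/(-1855/32))*(-234) = (53*(-32/1855))*(-234) = -32/35*(-234) = 7488/35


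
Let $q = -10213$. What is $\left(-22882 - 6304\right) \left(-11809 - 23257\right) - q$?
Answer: $1023446489$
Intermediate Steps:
$\left(-22882 - 6304\right) \left(-11809 - 23257\right) - q = \left(-22882 - 6304\right) \left(-11809 - 23257\right) - -10213 = \left(-29186\right) \left(-35066\right) + 10213 = 1023436276 + 10213 = 1023446489$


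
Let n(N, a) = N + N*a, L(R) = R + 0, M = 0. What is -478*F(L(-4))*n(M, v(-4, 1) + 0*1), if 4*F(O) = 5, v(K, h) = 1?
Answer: 0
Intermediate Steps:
L(R) = R
F(O) = 5/4 (F(O) = (1/4)*5 = 5/4)
-478*F(L(-4))*n(M, v(-4, 1) + 0*1) = -1195*0*(1 + (1 + 0*1))/2 = -1195*0*(1 + (1 + 0))/2 = -1195*0*(1 + 1)/2 = -1195*0*2/2 = -1195*0/2 = -478*0 = 0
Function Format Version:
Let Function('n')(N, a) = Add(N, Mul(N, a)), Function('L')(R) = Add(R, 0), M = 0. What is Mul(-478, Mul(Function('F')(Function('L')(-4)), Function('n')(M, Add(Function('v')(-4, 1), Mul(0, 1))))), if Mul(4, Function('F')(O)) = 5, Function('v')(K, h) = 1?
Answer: 0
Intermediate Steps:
Function('L')(R) = R
Function('F')(O) = Rational(5, 4) (Function('F')(O) = Mul(Rational(1, 4), 5) = Rational(5, 4))
Mul(-478, Mul(Function('F')(Function('L')(-4)), Function('n')(M, Add(Function('v')(-4, 1), Mul(0, 1))))) = Mul(-478, Mul(Rational(5, 4), Mul(0, Add(1, Add(1, Mul(0, 1)))))) = Mul(-478, Mul(Rational(5, 4), Mul(0, Add(1, Add(1, 0))))) = Mul(-478, Mul(Rational(5, 4), Mul(0, Add(1, 1)))) = Mul(-478, Mul(Rational(5, 4), Mul(0, 2))) = Mul(-478, Mul(Rational(5, 4), 0)) = Mul(-478, 0) = 0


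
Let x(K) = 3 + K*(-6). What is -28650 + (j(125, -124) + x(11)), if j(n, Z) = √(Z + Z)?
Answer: -28713 + 2*I*√62 ≈ -28713.0 + 15.748*I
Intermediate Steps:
x(K) = 3 - 6*K
j(n, Z) = √2*√Z (j(n, Z) = √(2*Z) = √2*√Z)
-28650 + (j(125, -124) + x(11)) = -28650 + (√2*√(-124) + (3 - 6*11)) = -28650 + (√2*(2*I*√31) + (3 - 66)) = -28650 + (2*I*√62 - 63) = -28650 + (-63 + 2*I*√62) = -28713 + 2*I*√62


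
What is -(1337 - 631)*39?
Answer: -27534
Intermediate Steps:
-(1337 - 631)*39 = -706*39 = -1*27534 = -27534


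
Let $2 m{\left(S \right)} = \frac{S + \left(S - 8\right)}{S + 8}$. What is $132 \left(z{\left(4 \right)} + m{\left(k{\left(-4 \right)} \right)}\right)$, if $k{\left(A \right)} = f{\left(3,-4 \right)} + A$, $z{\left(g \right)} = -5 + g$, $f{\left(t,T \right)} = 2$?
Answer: $-264$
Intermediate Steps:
$k{\left(A \right)} = 2 + A$
$m{\left(S \right)} = \frac{-8 + 2 S}{2 \left(8 + S\right)}$ ($m{\left(S \right)} = \frac{\left(S + \left(S - 8\right)\right) \frac{1}{S + 8}}{2} = \frac{\left(S + \left(-8 + S\right)\right) \frac{1}{8 + S}}{2} = \frac{\left(-8 + 2 S\right) \frac{1}{8 + S}}{2} = \frac{\frac{1}{8 + S} \left(-8 + 2 S\right)}{2} = \frac{-8 + 2 S}{2 \left(8 + S\right)}$)
$132 \left(z{\left(4 \right)} + m{\left(k{\left(-4 \right)} \right)}\right) = 132 \left(\left(-5 + 4\right) + \frac{-4 + \left(2 - 4\right)}{8 + \left(2 - 4\right)}\right) = 132 \left(-1 + \frac{-4 - 2}{8 - 2}\right) = 132 \left(-1 + \frac{1}{6} \left(-6\right)\right) = 132 \left(-1 - 1\right) = 132 \left(-2\right) = -264$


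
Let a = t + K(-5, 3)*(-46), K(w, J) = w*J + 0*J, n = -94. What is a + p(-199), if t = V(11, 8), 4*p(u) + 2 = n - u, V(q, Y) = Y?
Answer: 2895/4 ≈ 723.75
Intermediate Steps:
p(u) = -24 - u/4 (p(u) = -1/2 + (-94 - u)/4 = -1/2 + (-47/2 - u/4) = -24 - u/4)
t = 8
K(w, J) = J*w (K(w, J) = J*w + 0 = J*w)
a = 698 (a = 8 + (3*(-5))*(-46) = 8 - 15*(-46) = 8 + 690 = 698)
a + p(-199) = 698 + (-24 - 1/4*(-199)) = 698 + (-24 + 199/4) = 698 + 103/4 = 2895/4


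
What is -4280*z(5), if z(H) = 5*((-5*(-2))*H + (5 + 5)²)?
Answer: -3210000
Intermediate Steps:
z(H) = 500 + 50*H (z(H) = 5*(10*H + 10²) = 5*(10*H + 100) = 5*(100 + 10*H) = 500 + 50*H)
-4280*z(5) = -4280*(500 + 50*5) = -4280*(500 + 250) = -4280*750 = -3210000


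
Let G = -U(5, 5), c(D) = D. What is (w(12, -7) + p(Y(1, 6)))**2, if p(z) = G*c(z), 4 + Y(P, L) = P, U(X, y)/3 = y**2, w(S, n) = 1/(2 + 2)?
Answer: 811801/16 ≈ 50738.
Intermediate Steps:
w(S, n) = 1/4
U(X, y) = 3*y**2
G = -75 (G = -3*5**2 = -3*25 = -1*75 = -75)
Y(P, L) = -4 + P
p(z) = -75*z
(w(12, -7) + p(Y(1, 6)))**2 = (1/4 - 75*(-4 + 1))**2 = (1/4 - 75*(-3))**2 = (1/4 + 225)**2 = (901/4)**2 = 811801/16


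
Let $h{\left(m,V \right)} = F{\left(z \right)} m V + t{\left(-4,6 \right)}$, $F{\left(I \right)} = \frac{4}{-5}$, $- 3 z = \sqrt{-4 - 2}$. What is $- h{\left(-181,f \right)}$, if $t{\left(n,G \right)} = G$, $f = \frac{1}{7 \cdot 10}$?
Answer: $- \frac{1412}{175} \approx -8.0686$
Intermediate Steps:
$f = \frac{1}{70} \approx 0.014286$
$z = - \frac{i \sqrt{6}}{3}$ ($z = - \frac{\sqrt{-4 - 2}}{3} = - \frac{\sqrt{-6}}{3} = - \frac{i \sqrt{6}}{3} \approx - 0.8165 i$)
$F{\left(I \right)} = - \frac{4}{5}$ ($F{\left(I \right)} = 4 \left(- \frac{1}{5}\right) = - \frac{4}{5}$)
$h{\left(m,V \right)} = 6 - \frac{4 V m}{5}$ ($h{\left(m,V \right)} = - \frac{4 m V}{5} + 6 = - \frac{4 V m}{5} + 6 = 6 - \frac{4 V m}{5}$)
$- h{\left(-181,f \right)} = - (6 - \frac{2}{175} \left(-181\right)) = - (6 + \frac{362}{175}) = \left(-1\right) \frac{1412}{175} = - \frac{1412}{175}$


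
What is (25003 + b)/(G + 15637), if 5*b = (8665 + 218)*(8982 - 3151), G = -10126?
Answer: 51921788/27555 ≈ 1884.3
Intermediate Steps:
b = 51796773/5 (b = ((8665 + 218)*(8982 - 3151))/5 = (8883*5831)/5 = (1/5)*51796773 = 51796773/5 ≈ 1.0359e+7)
(25003 + b)/(G + 15637) = (25003 + 51796773/5)/(-10126 + 15637) = (51921788/5)/5511 = (51921788/5)*(1/5511) = 51921788/27555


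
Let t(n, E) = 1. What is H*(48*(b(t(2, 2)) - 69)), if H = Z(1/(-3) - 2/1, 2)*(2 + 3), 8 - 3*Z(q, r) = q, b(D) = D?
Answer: -168640/3 ≈ -56213.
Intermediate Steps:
Z(q, r) = 8/3 - q/3
H = 155/9 (H = (8/3 - (1/(-3) - 2/1)/3)*(2 + 3) = (8/3 - (1*(-1/3) - 2*1)/3)*5 = (8/3 - (-1/3 - 2)/3)*5 = (8/3 - 1/3*(-7/3))*5 = (8/3 + 7/9)*5 = (31/9)*5 = 155/9 ≈ 17.222)
H*(48*(b(t(2, 2)) - 69)) = 155*(48*(1 - 69))/9 = 155*(48*(-68))/9 = (155/9)*(-3264) = -168640/3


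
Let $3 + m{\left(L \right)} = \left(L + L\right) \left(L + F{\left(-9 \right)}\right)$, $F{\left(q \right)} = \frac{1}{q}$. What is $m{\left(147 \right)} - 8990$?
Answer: $\frac{102577}{3} \approx 34192.0$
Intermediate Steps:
$m{\left(L \right)} = -3 + 2 L \left(- \frac{1}{9} + L\right)$ ($m{\left(L \right)} = -3 + \left(L + L\right) \left(L + \frac{1}{-9}\right) = -3 + 2 L \left(L - \frac{1}{9}\right) = -3 + 2 L \left(- \frac{1}{9} + L\right)$)
$m{\left(147 \right)} - 8990 = \left(-3 + 2 \cdot 147^{2} - \frac{98}{3}\right) - 8990 = \left(-3 + 2 \cdot 21609 - \frac{98}{3}\right) - 8990 = \left(-3 + 43218 - \frac{98}{3}\right) - 8990 = \frac{129547}{3} - 8990 = \frac{102577}{3}$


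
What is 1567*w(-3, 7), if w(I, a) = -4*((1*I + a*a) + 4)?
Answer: -313400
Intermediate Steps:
w(I, a) = -16 - 4*I - 4*a² (w(I, a) = -4*((I + a²) + 4) = -4*(4 + I + a²) = -16 - 4*I - 4*a²)
1567*w(-3, 7) = 1567*(-16 - 4*(-3) - 4*7²) = 1567*(-16 + 12 - 4*49) = 1567*(-16 + 12 - 196) = 1567*(-200) = -313400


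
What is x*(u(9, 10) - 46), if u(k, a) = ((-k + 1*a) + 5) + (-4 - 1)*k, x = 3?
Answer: -255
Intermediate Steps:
u(k, a) = 5 + a - 6*k (u(k, a) = ((-k + a) + 5) - 5*k = ((a - k) + 5) - 5*k = (5 + a - k) - 5*k = 5 + a - 6*k)
x*(u(9, 10) - 46) = 3*((5 + 10 - 6*9) - 46) = 3*((5 + 10 - 54) - 46) = 3*(-39 - 46) = 3*(-85) = -255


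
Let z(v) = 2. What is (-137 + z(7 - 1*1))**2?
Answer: 18225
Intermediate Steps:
(-137 + z(7 - 1*1))**2 = (-137 + 2)**2 = (-135)**2 = 18225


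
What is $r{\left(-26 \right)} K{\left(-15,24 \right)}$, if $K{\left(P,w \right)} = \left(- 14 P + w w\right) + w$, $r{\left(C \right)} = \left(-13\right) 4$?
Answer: $-42120$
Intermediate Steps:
$r{\left(C \right)} = -52$
$K{\left(P,w \right)} = w + w^{2} - 14 P$ ($K{\left(P,w \right)} = \left(- 14 P + w^{2}\right) + w = \left(w^{2} - 14 P\right) + w = w + w^{2} - 14 P$)
$r{\left(-26 \right)} K{\left(-15,24 \right)} = - 52 \left(24 + 24^{2} - -210\right) = - 52 \left(24 + 576 + 210\right) = \left(-52\right) 810 = -42120$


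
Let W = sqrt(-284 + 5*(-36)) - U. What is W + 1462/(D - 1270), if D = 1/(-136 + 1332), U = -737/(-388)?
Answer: -1797881479/589340572 + 4*I*sqrt(29) ≈ -3.0507 + 21.541*I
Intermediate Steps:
U = 737/388 (U = -737*(-1/388) = 737/388 ≈ 1.8995)
W = -737/388 + 4*I*sqrt(29) (W = sqrt(-284 + 5*(-36)) - 1*737/388 = sqrt(-284 - 180) - 737/388 = sqrt(-464) - 737/388 = 4*I*sqrt(29) - 737/388 = -737/388 + 4*I*sqrt(29) ≈ -1.8995 + 21.541*I)
D = 1/1196 ≈ 0.00083612
W + 1462/(D - 1270) = (-737/388 + 4*I*sqrt(29)) + 1462/(1/1196 - 1270) = (-737/388 + 4*I*sqrt(29)) + 1462/(-1518919/1196) = (-737/388 + 4*I*sqrt(29)) - 1196/1518919*1462 = (-737/388 + 4*I*sqrt(29)) - 1748552/1518919 = -1797881479/589340572 + 4*I*sqrt(29)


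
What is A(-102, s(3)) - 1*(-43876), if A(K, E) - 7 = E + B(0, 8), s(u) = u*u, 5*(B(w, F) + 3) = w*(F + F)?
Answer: 43889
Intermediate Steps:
B(w, F) = -3 + 2*F*w/5 (B(w, F) = -3 + (w*(F + F))/5 = -3 + (w*(2*F))/5 = -3 + (2*F*w)/5 = -3 + 2*F*w/5)
s(u) = u²
A(K, E) = 4 + E (A(K, E) = 7 + (E + (-3 + (⅖)*8*0)) = 7 + (E + (-3 + 0)) = 7 + (E - 3) = 7 + (-3 + E) = 4 + E)
A(-102, s(3)) - 1*(-43876) = (4 + 3²) - 1*(-43876) = (4 + 9) + 43876 = 13 + 43876 = 43889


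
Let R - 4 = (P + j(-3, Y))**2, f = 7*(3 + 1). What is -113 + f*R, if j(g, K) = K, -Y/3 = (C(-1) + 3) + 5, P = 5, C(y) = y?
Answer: 7167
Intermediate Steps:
f = 28 (f = 7*4 = 28)
Y = -21 (Y = -3*((-1 + 3) + 5) = -3*(2 + 5) = -3*7 = -21)
R = 260 (R = 4 + (5 - 21)**2 = 4 + (-16)**2 = 4 + 256 = 260)
-113 + f*R = -113 + 28*260 = -113 + 7280 = 7167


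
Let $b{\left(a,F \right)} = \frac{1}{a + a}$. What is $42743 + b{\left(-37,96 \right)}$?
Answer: $\frac{3162981}{74} \approx 42743.0$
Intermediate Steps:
$b{\left(a,F \right)} = \frac{1}{2 a}$
$42743 + b{\left(-37,96 \right)} = 42743 + \frac{1}{2 \left(-37\right)} = 42743 + \frac{1}{2} \left(- \frac{1}{37}\right) = 42743 - \frac{1}{74} = \frac{3162981}{74}$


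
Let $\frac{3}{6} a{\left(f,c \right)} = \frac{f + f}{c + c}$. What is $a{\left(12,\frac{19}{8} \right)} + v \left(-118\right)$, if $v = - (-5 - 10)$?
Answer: $- \frac{33438}{19} \approx -1759.9$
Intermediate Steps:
$a{\left(f,c \right)} = \frac{2 f}{c}$ ($a{\left(f,c \right)} = 2 \frac{f + f}{c + c} = 2 \frac{2 f}{2 c} = 2 \cdot 2 f \frac{1}{2 c} = 2 \frac{f}{c} = \frac{2 f}{c}$)
$v = 15$ ($v = \left(-1\right) \left(-15\right) = 15$)
$a{\left(12,\frac{19}{8} \right)} + v \left(-118\right) = 2 \cdot 12 \frac{1}{19 \cdot \frac{1}{8}} + 15 \left(-118\right) = 2 \cdot 12 \frac{1}{19 \cdot \frac{1}{8}} - 1770 = 2 \cdot 12 \frac{1}{\frac{19}{8}} - 1770 = 2 \cdot 12 \cdot \frac{8}{19} - 1770 = \frac{192}{19} - 1770 = - \frac{33438}{19}$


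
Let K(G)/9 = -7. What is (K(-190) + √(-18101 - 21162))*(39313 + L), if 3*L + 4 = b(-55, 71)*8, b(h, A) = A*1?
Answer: -2488563 + 39501*I*√39263 ≈ -2.4886e+6 + 7.8271e+6*I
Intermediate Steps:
K(G) = -63 (K(G) = 9*(-7) = -63)
b(h, A) = A
L = 188 (L = -4/3 + (71*8)/3 = -4/3 + (⅓)*568 = -4/3 + 568/3 = 188)
(K(-190) + √(-18101 - 21162))*(39313 + L) = (-63 + √(-18101 - 21162))*(39313 + 188) = (-63 + √(-39263))*39501 = (-63 + I*√39263)*39501 = -2488563 + 39501*I*√39263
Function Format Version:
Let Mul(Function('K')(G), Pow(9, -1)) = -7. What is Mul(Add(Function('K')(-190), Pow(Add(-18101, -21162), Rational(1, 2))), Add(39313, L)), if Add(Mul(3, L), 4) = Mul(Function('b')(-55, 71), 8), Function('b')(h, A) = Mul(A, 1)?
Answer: Add(-2488563, Mul(39501, I, Pow(39263, Rational(1, 2)))) ≈ Add(-2.4886e+6, Mul(7.8271e+6, I))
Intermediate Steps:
Function('K')(G) = -63 (Function('K')(G) = Mul(9, -7) = -63)
Function('b')(h, A) = A
L = 188 (L = Add(Rational(-4, 3), Mul(Rational(1, 3), Mul(71, 8))) = Add(Rational(-4, 3), Mul(Rational(1, 3), 568)) = Add(Rational(-4, 3), Rational(568, 3)) = 188)
Mul(Add(Function('K')(-190), Pow(Add(-18101, -21162), Rational(1, 2))), Add(39313, L)) = Mul(Add(-63, Pow(Add(-18101, -21162), Rational(1, 2))), Add(39313, 188)) = Mul(Add(-63, Pow(-39263, Rational(1, 2))), 39501) = Mul(Add(-63, Mul(I, Pow(39263, Rational(1, 2)))), 39501) = Add(-2488563, Mul(39501, I, Pow(39263, Rational(1, 2))))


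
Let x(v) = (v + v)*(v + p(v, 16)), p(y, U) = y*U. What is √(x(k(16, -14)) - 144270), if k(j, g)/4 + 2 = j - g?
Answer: √282226 ≈ 531.25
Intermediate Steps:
k(j, g) = -8 - 4*g + 4*j (k(j, g) = -8 + 4*(j - g) = -8 + (-4*g + 4*j) = -8 - 4*g + 4*j)
p(y, U) = U*y
x(v) = 34*v² (x(v) = (v + v)*(v + 16*v) = (2*v)*(17*v) = 34*v²)
√(x(k(16, -14)) - 144270) = √(34*(-8 - 4*(-14) + 4*16)² - 144270) = √(34*(-8 + 56 + 64)² - 144270) = √(34*112² - 144270) = √(34*12544 - 144270) = √(426496 - 144270) = √282226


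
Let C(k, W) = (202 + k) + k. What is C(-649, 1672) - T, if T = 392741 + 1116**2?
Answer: -1639293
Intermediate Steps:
C(k, W) = 202 + 2*k
T = 1638197 (T = 392741 + 1245456 = 1638197)
C(-649, 1672) - T = (202 + 2*(-649)) - 1*1638197 = (202 - 1298) - 1638197 = -1096 - 1638197 = -1639293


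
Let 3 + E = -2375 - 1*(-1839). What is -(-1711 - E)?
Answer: 1172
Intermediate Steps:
E = -539 (E = -3 + (-2375 - 1*(-1839)) = -3 + (-2375 + 1839) = -3 - 536 = -539)
-(-1711 - E) = -(-1711 - 1*(-539)) = -(-1711 + 539) = -1*(-1172) = 1172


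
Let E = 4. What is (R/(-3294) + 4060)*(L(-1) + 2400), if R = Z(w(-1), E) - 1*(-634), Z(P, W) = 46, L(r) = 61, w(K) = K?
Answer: 16455427280/1647 ≈ 9.9912e+6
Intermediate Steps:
R = 680 (R = 46 - 1*(-634) = 46 + 634 = 680)
(R/(-3294) + 4060)*(L(-1) + 2400) = (680/(-3294) + 4060)*(61 + 2400) = (680*(-1/3294) + 4060)*2461 = (-340/1647 + 4060)*2461 = (6686480/1647)*2461 = 16455427280/1647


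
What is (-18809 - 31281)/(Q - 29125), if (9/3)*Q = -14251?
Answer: 75135/50813 ≈ 1.4787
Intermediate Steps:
Q = -14251/3 (Q = (1/3)*(-14251) = -14251/3 ≈ -4750.3)
(-18809 - 31281)/(Q - 29125) = (-18809 - 31281)/(-14251/3 - 29125) = -50090/(-101626/3) = -50090*(-3/101626) = 75135/50813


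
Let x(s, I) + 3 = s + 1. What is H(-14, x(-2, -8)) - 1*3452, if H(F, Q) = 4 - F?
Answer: -3434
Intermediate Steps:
x(s, I) = -2 + s (x(s, I) = -3 + (s + 1) = -3 + (1 + s) = -2 + s)
H(-14, x(-2, -8)) - 1*3452 = (4 - 1*(-14)) - 1*3452 = (4 + 14) - 3452 = 18 - 3452 = -3434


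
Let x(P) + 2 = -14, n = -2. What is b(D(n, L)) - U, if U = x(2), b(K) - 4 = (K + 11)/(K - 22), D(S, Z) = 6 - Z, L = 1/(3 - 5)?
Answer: 585/31 ≈ 18.871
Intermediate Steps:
L = -½ (L = 1/(-2) = -½ ≈ -0.50000)
x(P) = -16 (x(P) = -2 - 14 = -16)
b(K) = 4 + (11 + K)/(-22 + K) (b(K) = 4 + (K + 11)/(K - 22) = 4 + (11 + K)/(-22 + K))
U = -16
b(D(n, L)) - U = (-77 + 5*(6 - 1*(-½)))/(-22 + (6 - 1*(-½))) - 1*(-16) = (-77 + 5*(6 + ½))/(-22 + (6 + ½)) + 16 = (-77 + 5*(13/2))/(-22 + 13/2) + 16 = (-77 + 65/2)/(-31/2) + 16 = -2/31*(-89/2) + 16 = 89/31 + 16 = 585/31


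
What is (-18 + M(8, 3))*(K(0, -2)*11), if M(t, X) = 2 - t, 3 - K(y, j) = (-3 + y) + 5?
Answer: -264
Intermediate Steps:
K(y, j) = 1 - y (K(y, j) = 3 - ((-3 + y) + 5) = 3 - (2 + y) = 3 + (-2 - y) = 1 - y)
(-18 + M(8, 3))*(K(0, -2)*11) = (-18 + (2 - 1*8))*((1 - 1*0)*11) = (-18 + (2 - 8))*((1 + 0)*11) = (-18 - 6)*(1*11) = -24*11 = -264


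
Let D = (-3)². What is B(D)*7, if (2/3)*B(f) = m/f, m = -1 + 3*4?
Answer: 77/6 ≈ 12.833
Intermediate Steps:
D = 9
m = 11 (m = -1 + 12 = 11)
B(f) = 33/(2*f) (B(f) = 3*(11/f)/2 = 33/(2*f))
B(D)*7 = ((33/2)/9)*7 = ((33/2)*(⅑))*7 = (11/6)*7 = 77/6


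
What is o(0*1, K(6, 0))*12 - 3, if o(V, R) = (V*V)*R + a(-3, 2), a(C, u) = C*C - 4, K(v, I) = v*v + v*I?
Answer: 57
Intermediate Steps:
K(v, I) = v² + I*v
a(C, u) = -4 + C² (a(C, u) = C² - 4 = -4 + C²)
o(V, R) = 5 + R*V² (o(V, R) = (V*V)*R + (-4 + (-3)²) = V²*R + (-4 + 9) = R*V² + 5 = 5 + R*V²)
o(0*1, K(6, 0))*12 - 3 = (5 + (6*(0 + 6))*(0*1)²)*12 - 3 = (5 + (6*6)*0²)*12 - 3 = (5 + 36*0)*12 - 3 = (5 + 0)*12 - 3 = 5*12 - 3 = 60 - 3 = 57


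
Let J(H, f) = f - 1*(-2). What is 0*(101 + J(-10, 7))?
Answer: 0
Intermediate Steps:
J(H, f) = 2 + f (J(H, f) = f + 2 = 2 + f)
0*(101 + J(-10, 7)) = 0*(101 + (2 + 7)) = 0*(101 + 9) = 0*110 = 0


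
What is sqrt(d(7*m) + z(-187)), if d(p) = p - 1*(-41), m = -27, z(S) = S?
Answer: I*sqrt(335) ≈ 18.303*I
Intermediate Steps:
d(p) = 41 + p (d(p) = p + 41 = 41 + p)
sqrt(d(7*m) + z(-187)) = sqrt((41 + 7*(-27)) - 187) = sqrt((41 - 189) - 187) = sqrt(-148 - 187) = sqrt(-335) = I*sqrt(335)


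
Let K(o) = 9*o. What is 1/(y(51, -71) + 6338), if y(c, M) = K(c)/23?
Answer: 23/146233 ≈ 0.00015728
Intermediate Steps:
y(c, M) = 9*c/23 (y(c, M) = (9*c)/23 = (9*c)*(1/23) = 9*c/23)
1/(y(51, -71) + 6338) = 1/((9/23)*51 + 6338) = 1/(459/23 + 6338) = 1/(146233/23) = 23/146233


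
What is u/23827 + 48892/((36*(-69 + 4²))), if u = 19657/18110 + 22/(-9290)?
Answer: -4899825014353243/191214978137010 ≈ -25.625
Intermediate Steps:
u = 18221511/16824190 (u = 19657*(1/18110) + 22*(-1/9290) = 19657/18110 - 11/4645 = 18221511/16824190 ≈ 1.0831)
u/23827 + 48892/((36*(-69 + 4²))) = (18221511/16824190)/23827 + 48892/((36*(-69 + 4²))) = (18221511/16824190)*(1/23827) + 48892/((36*(-69 + 16))) = 18221511/400869975130 + 48892/((36*(-53))) = 18221511/400869975130 + 48892/(-1908) = 18221511/400869975130 + 48892*(-1/1908) = 18221511/400869975130 - 12223/477 = -4899825014353243/191214978137010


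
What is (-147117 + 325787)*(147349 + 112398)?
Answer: 46408996490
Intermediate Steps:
(-147117 + 325787)*(147349 + 112398) = 178670*259747 = 46408996490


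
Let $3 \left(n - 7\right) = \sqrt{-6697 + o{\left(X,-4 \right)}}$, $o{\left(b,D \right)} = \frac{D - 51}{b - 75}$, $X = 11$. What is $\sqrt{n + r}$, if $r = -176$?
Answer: $\frac{\sqrt{-2704 + 2 i \sqrt{47617}}}{4} \approx 1.0457 + 13.042 i$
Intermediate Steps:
$o{\left(b,D \right)} = \frac{-51 + D}{-75 + b}$
$n = 7 + \frac{i \sqrt{47617}}{8}$ ($n = 7 + \frac{\sqrt{-6697 + \frac{-51 - 4}{-75 + 11}}}{3} = 7 + \frac{\sqrt{-6697 + \frac{1}{-64} \left(-55\right)}}{3} = 7 + \frac{\sqrt{-6697 - - \frac{55}{64}}}{3} = 7 + \frac{\sqrt{-6697 + \frac{55}{64}}}{3} = 7 + \frac{\sqrt{- \frac{428553}{64}}}{3} = 7 + \frac{\frac{3}{8} i \sqrt{47617}}{3} = 7 + \frac{i \sqrt{47617}}{8} \approx 7.0 + 27.277 i$)
$\sqrt{n + r} = \sqrt{\left(7 + \frac{i \sqrt{47617}}{8}\right) - 176} = \sqrt{-169 + \frac{i \sqrt{47617}}{8}}$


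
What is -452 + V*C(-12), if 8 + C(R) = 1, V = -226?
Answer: 1130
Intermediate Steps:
C(R) = -7 (C(R) = -8 + 1 = -7)
-452 + V*C(-12) = -452 - 226*(-7) = -452 + 1582 = 1130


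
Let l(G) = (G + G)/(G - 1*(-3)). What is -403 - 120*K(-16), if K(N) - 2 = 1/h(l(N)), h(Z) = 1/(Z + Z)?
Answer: -16039/13 ≈ -1233.8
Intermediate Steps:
l(G) = 2*G/(3 + G) (l(G) = (2*G)/(G + 3) = (2*G)/(3 + G) = 2*G/(3 + G))
h(Z) = 1/(2*Z)
K(N) = 2 + 4*N/(3 + N) (K(N) = 2 + 1/(1/(2*((2*N/(3 + N))))) = 2 + 1/(((3 + N)/(2*N))/2) = 2 + 1/((3 + N)/(4*N)) = 2 + 4*N/(3 + N))
-403 - 120*K(-16) = -403 - 720*(1 - 16)/(3 - 16) = -403 - 720*(-15)/(-13) = -403 - 720*(-1)*(-15)/13 = -403 - 120*90/13 = -403 - 10800/13 = -16039/13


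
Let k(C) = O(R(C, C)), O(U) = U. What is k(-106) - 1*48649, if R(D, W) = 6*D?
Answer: -49285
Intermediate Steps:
k(C) = 6*C
k(-106) - 1*48649 = 6*(-106) - 1*48649 = -636 - 48649 = -49285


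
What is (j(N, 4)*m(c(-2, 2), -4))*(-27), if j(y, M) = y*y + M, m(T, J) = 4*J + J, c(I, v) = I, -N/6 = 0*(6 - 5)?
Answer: 2160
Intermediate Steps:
N = 0 (N = -0*(6 - 5) = -0 = -6*0 = 0)
m(T, J) = 5*J
j(y, M) = M + y² (j(y, M) = y² + M = M + y²)
(j(N, 4)*m(c(-2, 2), -4))*(-27) = ((4 + 0²)*(5*(-4)))*(-27) = ((4 + 0)*(-20))*(-27) = (4*(-20))*(-27) = -80*(-27) = 2160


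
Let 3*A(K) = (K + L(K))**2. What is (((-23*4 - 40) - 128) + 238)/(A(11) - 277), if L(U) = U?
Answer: 66/347 ≈ 0.19020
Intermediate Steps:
A(K) = 4*K**2/3 (A(K) = (K + K)**2/3 = (2*K)**2/3 = (4*K**2)/3 = 4*K**2/3)
(((-23*4 - 40) - 128) + 238)/(A(11) - 277) = (((-23*4 - 40) - 128) + 238)/((4/3)*11**2 - 277) = (((-92 - 40) - 128) + 238)/((4/3)*121 - 277) = ((-132 - 128) + 238)/(484/3 - 277) = (-260 + 238)/(-347/3) = -22*(-3/347) = 66/347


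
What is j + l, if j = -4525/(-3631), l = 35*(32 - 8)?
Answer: 3054565/3631 ≈ 841.25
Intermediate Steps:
l = 840 (l = 35*24 = 840)
j = 4525/3631 (j = -4525*(-1/3631) = 4525/3631 ≈ 1.2462)
j + l = 4525/3631 + 840 = 3054565/3631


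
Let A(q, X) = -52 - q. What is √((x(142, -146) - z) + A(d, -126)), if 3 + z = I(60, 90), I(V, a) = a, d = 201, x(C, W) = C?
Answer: 3*I*√22 ≈ 14.071*I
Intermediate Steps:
z = 87 (z = -3 + 90 = 87)
√((x(142, -146) - z) + A(d, -126)) = √((142 - 1*87) + (-52 - 1*201)) = √((142 - 87) + (-52 - 201)) = √(55 - 253) = √(-198) = 3*I*√22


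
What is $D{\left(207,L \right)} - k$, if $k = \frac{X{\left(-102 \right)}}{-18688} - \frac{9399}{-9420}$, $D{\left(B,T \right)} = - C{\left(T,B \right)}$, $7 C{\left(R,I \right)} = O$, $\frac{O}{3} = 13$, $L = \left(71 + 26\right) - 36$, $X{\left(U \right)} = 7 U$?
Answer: $- \frac{339259091}{51345280} \approx -6.6074$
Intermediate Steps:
$L = 61$ ($L = 97 - 36 = 61$)
$O = 39$ ($O = 3 \cdot 13 = 39$)
$C{\left(R,I \right)} = \frac{39}{7}$ ($C{\left(R,I \right)} = \frac{1}{7} \cdot 39 = \frac{39}{7}$)
$D{\left(B,T \right)} = - \frac{39}{7}$ ($D{\left(B,T \right)} = \left(-1\right) \frac{39}{7} = - \frac{39}{7}$)
$k = \frac{7598933}{7335040}$ ($k = \frac{7 \left(-102\right)}{-18688} - \frac{9399}{-9420} = \left(-714\right) \left(- \frac{1}{18688}\right) - - \frac{3133}{3140} = \frac{357}{9344} + \frac{3133}{3140} = \frac{7598933}{7335040} \approx 1.036$)
$D{\left(207,L \right)} - k = - \frac{39}{7} - \frac{7598933}{7335040} = - \frac{339259091}{51345280}$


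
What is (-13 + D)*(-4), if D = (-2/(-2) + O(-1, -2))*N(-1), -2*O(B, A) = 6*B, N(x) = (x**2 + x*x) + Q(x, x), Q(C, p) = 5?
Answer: -60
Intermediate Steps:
N(x) = 5 + 2*x**2 (N(x) = (x**2 + x*x) + 5 = (x**2 + x**2) + 5 = 2*x**2 + 5 = 5 + 2*x**2)
O(B, A) = -3*B
D = 28 (D = (-2/(-2) - 3*(-1))*(5 + 2*(-1)**2) = (-2*(-1/2) + 3)*(5 + 2*1) = (1 + 3)*(5 + 2) = 4*7 = 28)
(-13 + D)*(-4) = (-13 + 28)*(-4) = 15*(-4) = -60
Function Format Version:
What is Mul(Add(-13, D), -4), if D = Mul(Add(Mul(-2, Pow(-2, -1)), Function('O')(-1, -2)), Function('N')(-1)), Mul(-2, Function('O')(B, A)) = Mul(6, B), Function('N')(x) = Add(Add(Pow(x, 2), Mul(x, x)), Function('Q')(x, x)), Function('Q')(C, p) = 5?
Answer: -60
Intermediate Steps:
Function('N')(x) = Add(5, Mul(2, Pow(x, 2))) (Function('N')(x) = Add(Add(Pow(x, 2), Mul(x, x)), 5) = Add(Add(Pow(x, 2), Pow(x, 2)), 5) = Add(Mul(2, Pow(x, 2)), 5) = Add(5, Mul(2, Pow(x, 2))))
Function('O')(B, A) = Mul(-3, B) (Function('O')(B, A) = Mul(Rational(-1, 2), Mul(6, B)) = Mul(-3, B))
D = 28 (D = Mul(Add(Mul(-2, Pow(-2, -1)), Mul(-3, -1)), Add(5, Mul(2, Pow(-1, 2)))) = Mul(Add(Mul(-2, Rational(-1, 2)), 3), Add(5, Mul(2, 1))) = Mul(Add(1, 3), Add(5, 2)) = Mul(4, 7) = 28)
Mul(Add(-13, D), -4) = Mul(Add(-13, 28), -4) = Mul(15, -4) = -60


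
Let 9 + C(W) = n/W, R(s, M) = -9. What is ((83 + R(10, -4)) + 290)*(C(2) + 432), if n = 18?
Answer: 157248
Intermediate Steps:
C(W) = -9 + 18/W
((83 + R(10, -4)) + 290)*(C(2) + 432) = ((83 - 9) + 290)*((-9 + 18/2) + 432) = (74 + 290)*((-9 + 18*(½)) + 432) = 364*((-9 + 9) + 432) = 364*(0 + 432) = 364*432 = 157248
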